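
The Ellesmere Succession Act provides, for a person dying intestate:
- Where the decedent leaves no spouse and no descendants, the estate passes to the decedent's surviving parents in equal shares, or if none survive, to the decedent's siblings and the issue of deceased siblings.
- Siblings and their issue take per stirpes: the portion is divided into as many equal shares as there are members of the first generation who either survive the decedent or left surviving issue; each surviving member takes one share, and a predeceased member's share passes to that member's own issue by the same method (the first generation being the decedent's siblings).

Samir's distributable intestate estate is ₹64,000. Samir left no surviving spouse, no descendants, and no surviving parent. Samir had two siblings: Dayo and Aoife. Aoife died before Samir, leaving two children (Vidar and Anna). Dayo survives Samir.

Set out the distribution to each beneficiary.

Dayo: ₹32,000; Vidar: ₹16,000; Anna: ₹16,000

The entire ₹64,000 passes to the siblings and their issue.
That amount (₹64,000) is divided into 2 shares of ₹32,000: Dayo takes ₹32,000; Aoife's ₹32,000 share passes to Aoife's issue.
Aoife's share (₹32,000) is divided into 2 shares of ₹16,000: Vidar and Anna each take ₹16,000.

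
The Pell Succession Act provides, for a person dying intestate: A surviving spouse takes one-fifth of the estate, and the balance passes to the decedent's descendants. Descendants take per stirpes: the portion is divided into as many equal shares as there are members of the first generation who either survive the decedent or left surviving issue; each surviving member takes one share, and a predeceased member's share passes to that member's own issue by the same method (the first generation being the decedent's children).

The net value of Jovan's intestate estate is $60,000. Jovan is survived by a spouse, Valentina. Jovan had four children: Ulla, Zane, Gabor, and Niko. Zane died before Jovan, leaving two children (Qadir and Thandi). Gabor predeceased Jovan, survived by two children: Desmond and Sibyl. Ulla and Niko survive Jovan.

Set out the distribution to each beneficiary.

Valentina takes one-fifth of $60,000 = $12,000. The remaining $48,000 passes to the descendants.
The descendants' portion ($48,000) is divided into 4 shares of $12,000: Ulla and Niko each take $12,000; Zane's $12,000 share passes to Zane's issue; Gabor's $12,000 share passes to Gabor's issue.
Zane's share ($12,000) is divided into 2 shares of $6,000: Qadir and Thandi each take $6,000.
Gabor's share ($12,000) is divided into 2 shares of $6,000: Desmond and Sibyl each take $6,000.

Valentina: $12,000; Ulla: $12,000; Qadir: $6,000; Thandi: $6,000; Desmond: $6,000; Sibyl: $6,000; Niko: $12,000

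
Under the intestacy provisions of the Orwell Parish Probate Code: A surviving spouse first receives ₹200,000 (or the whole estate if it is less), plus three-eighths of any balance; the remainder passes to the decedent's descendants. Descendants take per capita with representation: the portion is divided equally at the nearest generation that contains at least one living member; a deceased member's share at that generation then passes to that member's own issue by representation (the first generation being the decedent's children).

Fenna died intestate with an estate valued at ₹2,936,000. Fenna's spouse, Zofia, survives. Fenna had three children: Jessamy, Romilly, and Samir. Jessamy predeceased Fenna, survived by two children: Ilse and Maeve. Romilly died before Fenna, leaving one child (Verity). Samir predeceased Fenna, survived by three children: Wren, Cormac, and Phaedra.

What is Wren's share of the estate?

Wren receives ₹285,000.

Zofia first takes ₹200,000, leaving a balance of ₹2,736,000. Zofia then takes three-eighths of the balance (₹1,026,000), for a total of ₹1,226,000. The remaining ₹1,710,000 passes to the descendants.
No child survives, so the initial division is made at the grandchildren's generation.
The descendants' portion (₹1,710,000) is divided into 6 shares of ₹285,000: Ilse, Maeve, Verity, Wren, Cormac, and Phaedra each take ₹285,000.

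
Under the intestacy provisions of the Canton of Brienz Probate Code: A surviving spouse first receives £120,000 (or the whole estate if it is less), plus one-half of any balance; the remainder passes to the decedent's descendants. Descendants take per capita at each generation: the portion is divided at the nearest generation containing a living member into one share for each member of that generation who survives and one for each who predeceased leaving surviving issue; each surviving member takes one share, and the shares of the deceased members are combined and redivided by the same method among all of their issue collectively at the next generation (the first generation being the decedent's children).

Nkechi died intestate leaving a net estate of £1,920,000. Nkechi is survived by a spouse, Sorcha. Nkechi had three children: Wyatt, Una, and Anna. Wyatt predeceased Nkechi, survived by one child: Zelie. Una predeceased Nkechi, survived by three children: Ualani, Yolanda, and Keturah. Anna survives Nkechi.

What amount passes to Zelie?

Zelie receives £150,000.

Sorcha first takes £120,000, leaving a balance of £1,800,000. Sorcha then takes one-half of the balance (£900,000), for a total of £1,020,000. The remaining £900,000 passes to the descendants.
The descendants' portion (£900,000) is divided at the children's generation into 3 shares of £300,000. Anna takes £300,000. The 2 shares of the deceased (Wyatt and Una) are combined into a pool of £600,000.
That pool (£600,000) is divided at the grandchildren's generation equally among Zelie, Ualani, Yolanda, and Keturah: £150,000 each.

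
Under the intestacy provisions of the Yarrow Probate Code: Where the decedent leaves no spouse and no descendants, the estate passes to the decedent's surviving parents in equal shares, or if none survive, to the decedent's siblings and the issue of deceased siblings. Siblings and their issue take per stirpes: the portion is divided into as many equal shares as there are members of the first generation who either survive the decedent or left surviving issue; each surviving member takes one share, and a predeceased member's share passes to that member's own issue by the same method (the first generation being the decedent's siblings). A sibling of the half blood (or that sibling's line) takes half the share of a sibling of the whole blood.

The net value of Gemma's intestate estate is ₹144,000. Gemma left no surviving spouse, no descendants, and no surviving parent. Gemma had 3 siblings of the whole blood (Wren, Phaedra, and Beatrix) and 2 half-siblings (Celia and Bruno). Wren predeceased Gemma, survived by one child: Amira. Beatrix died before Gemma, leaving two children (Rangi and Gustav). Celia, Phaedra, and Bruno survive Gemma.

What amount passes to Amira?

The entire ₹144,000 passes to the siblings and their issue.
Counting each half-blood sibling's line as half a unit, there are 4 units in ₹144,000, so one unit is ₹36,000. Whole-blood lines (Wren, Phaedra, and Beatrix) take ₹36,000 each; half-blood lines (Celia and Bruno) take ₹18,000 each.
Wren's share (₹36,000) passes entirely to Amira.
Beatrix's share (₹36,000) is divided into 2 shares of ₹18,000: Rangi and Gustav each take ₹18,000.

Amira receives ₹36,000.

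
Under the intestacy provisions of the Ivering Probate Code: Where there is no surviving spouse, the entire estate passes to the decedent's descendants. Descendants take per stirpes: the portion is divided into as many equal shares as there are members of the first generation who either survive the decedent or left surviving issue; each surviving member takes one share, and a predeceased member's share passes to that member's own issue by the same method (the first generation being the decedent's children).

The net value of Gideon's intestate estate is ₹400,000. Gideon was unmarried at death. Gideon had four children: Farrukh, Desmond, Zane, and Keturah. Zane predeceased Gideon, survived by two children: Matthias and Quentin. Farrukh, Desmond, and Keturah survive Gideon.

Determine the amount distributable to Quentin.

The entire ₹400,000 passes to the descendants.
That amount (₹400,000) is divided into 4 shares of ₹100,000: Farrukh, Desmond, and Keturah each take ₹100,000; Zane's ₹100,000 share passes to Zane's issue.
Zane's share (₹100,000) is divided into 2 shares of ₹50,000: Matthias and Quentin each take ₹50,000.

Quentin receives ₹50,000.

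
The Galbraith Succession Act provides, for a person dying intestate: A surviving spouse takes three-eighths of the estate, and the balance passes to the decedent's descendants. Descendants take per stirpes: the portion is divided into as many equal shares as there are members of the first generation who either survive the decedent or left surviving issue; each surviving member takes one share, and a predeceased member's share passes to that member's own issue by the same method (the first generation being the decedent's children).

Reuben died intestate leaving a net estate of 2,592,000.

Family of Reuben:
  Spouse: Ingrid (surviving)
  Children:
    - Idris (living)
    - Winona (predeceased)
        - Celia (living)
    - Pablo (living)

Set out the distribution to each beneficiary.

Ingrid: 972,000; Idris: 540,000; Celia: 540,000; Pablo: 540,000

Ingrid takes three-eighths of 2,592,000 = 972,000. The remaining 1,620,000 passes to the descendants.
The descendants' portion (1,620,000) is divided into 3 shares of 540,000: Idris and Pablo each take 540,000; Winona's 540,000 share passes to Winona's issue.
Winona's share (540,000) passes entirely to Celia.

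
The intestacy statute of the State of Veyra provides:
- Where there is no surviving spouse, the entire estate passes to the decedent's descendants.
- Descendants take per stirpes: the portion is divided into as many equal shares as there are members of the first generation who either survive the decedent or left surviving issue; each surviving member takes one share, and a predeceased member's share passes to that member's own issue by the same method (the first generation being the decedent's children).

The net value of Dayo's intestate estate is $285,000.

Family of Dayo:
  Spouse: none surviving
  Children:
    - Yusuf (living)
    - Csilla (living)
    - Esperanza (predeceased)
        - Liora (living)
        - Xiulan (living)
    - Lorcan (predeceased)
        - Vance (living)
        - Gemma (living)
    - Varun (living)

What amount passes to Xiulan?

Xiulan receives $28,500.

The entire $285,000 passes to the descendants.
That amount ($285,000) is divided into 5 shares of $57,000: Yusuf, Csilla, and Varun each take $57,000; Esperanza's $57,000 share passes to Esperanza's issue; Lorcan's $57,000 share passes to Lorcan's issue.
Esperanza's share ($57,000) is divided into 2 shares of $28,500: Liora and Xiulan each take $28,500.
Lorcan's share ($57,000) is divided into 2 shares of $28,500: Vance and Gemma each take $28,500.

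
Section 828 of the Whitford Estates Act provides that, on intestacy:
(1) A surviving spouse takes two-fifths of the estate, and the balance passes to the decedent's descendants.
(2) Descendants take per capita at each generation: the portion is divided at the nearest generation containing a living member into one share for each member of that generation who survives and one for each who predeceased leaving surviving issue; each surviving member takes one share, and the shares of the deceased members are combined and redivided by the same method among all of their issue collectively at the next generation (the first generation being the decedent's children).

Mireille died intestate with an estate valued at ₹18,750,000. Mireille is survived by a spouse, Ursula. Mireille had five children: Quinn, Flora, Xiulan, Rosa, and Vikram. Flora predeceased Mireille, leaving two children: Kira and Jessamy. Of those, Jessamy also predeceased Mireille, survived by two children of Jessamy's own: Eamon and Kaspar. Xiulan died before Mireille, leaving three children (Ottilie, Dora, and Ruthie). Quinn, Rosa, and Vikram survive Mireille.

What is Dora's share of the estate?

Dora receives ₹900,000.

Ursula takes two-fifths of ₹18,750,000 = ₹7,500,000. The remaining ₹11,250,000 passes to the descendants.
The descendants' portion (₹11,250,000) is divided at the children's generation into 5 shares of ₹2,250,000. Quinn, Rosa, and Vikram each take ₹2,250,000. The 2 shares of the deceased (Flora and Xiulan) are combined into a pool of ₹4,500,000.
That pool (₹4,500,000) is divided at the grandchildren's generation into 5 shares of ₹900,000. Kira, Ottilie, Dora, and Ruthie each take ₹900,000. The remaining share for the deceased Jessamy (₹900,000) is carried to the next generation.
That pool (₹900,000) is divided at the great-grandchildren's generation equally among Eamon and Kaspar: ₹450,000 each.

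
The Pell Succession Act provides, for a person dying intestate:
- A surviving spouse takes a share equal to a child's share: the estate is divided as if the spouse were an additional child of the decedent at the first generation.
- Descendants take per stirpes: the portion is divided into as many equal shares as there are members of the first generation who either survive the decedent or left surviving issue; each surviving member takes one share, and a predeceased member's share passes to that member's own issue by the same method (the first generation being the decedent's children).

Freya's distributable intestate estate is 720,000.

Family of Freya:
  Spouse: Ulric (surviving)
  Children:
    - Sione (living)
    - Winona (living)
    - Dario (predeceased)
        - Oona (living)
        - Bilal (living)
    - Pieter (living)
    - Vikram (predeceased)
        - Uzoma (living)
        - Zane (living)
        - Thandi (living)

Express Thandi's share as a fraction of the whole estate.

Thandi receives 1/18 of the estate.

The spouse counts as an additional share at the children's level, so there are 6 primary shares of 120,000. Ulric takes one such share (120,000).
The children's combined portion (600,000) is divided into 5 shares of 120,000: Sione, Winona, and Pieter each take 120,000; Dario's 120,000 share passes to Dario's issue; Vikram's 120,000 share passes to Vikram's issue.
Dario's share (120,000) is divided into 2 shares of 60,000: Oona and Bilal each take 60,000.
Vikram's share (120,000) is divided into 3 shares of 40,000: Uzoma, Zane, and Thandi each take 40,000.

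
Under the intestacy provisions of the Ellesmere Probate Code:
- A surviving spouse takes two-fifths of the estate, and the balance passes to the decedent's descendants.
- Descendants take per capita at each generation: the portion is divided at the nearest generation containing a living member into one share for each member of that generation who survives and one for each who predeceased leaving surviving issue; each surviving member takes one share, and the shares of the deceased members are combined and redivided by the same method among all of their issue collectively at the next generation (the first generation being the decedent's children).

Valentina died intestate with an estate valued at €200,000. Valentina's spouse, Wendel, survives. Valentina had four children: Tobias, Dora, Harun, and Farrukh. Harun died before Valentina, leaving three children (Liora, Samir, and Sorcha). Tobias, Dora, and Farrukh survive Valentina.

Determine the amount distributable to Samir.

Wendel takes two-fifths of €200,000 = €80,000. The remaining €120,000 passes to the descendants.
The descendants' portion (€120,000) is divided at the children's generation into 4 shares of €30,000. Tobias, Dora, and Farrukh each take €30,000. The remaining share for the deceased Harun (€30,000) is carried to the next generation.
That pool (€30,000) is divided at the grandchildren's generation equally among Liora, Samir, and Sorcha: €10,000 each.

Samir receives €10,000.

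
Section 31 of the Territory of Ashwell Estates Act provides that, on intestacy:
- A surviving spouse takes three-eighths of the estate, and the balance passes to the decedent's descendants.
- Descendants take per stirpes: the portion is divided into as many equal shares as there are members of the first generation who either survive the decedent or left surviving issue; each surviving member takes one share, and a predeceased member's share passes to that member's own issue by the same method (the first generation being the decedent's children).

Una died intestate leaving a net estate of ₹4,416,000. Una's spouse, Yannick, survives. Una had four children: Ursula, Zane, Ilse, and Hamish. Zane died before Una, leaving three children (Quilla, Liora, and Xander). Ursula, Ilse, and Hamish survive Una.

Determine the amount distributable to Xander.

Yannick takes three-eighths of ₹4,416,000 = ₹1,656,000. The remaining ₹2,760,000 passes to the descendants.
The descendants' portion (₹2,760,000) is divided into 4 shares of ₹690,000: Ursula, Ilse, and Hamish each take ₹690,000; Zane's ₹690,000 share passes to Zane's issue.
Zane's share (₹690,000) is divided into 3 shares of ₹230,000: Quilla, Liora, and Xander each take ₹230,000.

Xander receives ₹230,000.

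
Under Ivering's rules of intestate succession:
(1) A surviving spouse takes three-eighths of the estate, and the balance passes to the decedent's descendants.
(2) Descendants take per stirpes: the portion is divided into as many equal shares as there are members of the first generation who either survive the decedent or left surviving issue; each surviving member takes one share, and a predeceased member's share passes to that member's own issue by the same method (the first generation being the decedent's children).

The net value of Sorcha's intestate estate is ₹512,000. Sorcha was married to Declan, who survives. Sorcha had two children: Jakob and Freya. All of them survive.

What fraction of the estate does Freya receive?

Declan takes three-eighths of ₹512,000 = ₹192,000. The remaining ₹320,000 passes to the descendants.
The descendants' portion (₹320,000) is divided into 2 shares of ₹160,000: Jakob and Freya each take ₹160,000.

Freya receives 5/16 of the estate.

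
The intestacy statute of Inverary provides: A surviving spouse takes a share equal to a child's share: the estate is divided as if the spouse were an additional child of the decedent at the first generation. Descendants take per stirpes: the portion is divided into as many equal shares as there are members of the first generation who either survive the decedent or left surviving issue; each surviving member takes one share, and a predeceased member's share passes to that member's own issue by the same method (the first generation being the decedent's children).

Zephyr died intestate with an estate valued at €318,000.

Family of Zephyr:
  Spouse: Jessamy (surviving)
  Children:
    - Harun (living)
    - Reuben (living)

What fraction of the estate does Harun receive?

Harun receives 1/3 of the estate.

The spouse counts as an additional share at the children's level, so there are 3 primary shares of €106,000. Jessamy takes one such share (€106,000).
The children's combined portion (€212,000) is divided into 2 shares of €106,000: Harun and Reuben each take €106,000.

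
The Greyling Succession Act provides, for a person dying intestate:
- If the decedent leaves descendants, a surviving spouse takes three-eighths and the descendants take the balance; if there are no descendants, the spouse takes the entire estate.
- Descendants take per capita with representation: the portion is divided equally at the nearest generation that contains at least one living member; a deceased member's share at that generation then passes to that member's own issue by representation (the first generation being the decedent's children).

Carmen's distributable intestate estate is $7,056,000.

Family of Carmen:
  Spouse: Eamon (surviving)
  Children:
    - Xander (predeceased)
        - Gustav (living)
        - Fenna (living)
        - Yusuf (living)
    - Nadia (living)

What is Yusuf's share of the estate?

Eamon takes three-eighths of $7,056,000 = $2,646,000. The remaining $4,410,000 passes to the descendants.
The descendants' portion ($4,410,000) is divided into 2 shares of $2,205,000: Nadia takes $2,205,000; Xander's $2,205,000 share passes to Xander's issue.
Xander's share ($2,205,000) is divided into 3 shares of $735,000: Gustav, Fenna, and Yusuf each take $735,000.

Yusuf receives $735,000.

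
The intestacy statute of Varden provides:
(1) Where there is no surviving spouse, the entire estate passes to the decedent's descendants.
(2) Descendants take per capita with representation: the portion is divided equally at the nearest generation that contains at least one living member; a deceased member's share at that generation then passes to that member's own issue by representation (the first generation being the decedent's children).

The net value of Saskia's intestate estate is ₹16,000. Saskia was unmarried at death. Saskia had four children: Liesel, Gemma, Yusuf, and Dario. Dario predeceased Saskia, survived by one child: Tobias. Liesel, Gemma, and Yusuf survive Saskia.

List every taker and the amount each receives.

Liesel: ₹4,000; Gemma: ₹4,000; Yusuf: ₹4,000; Tobias: ₹4,000

The entire ₹16,000 passes to the descendants.
That amount (₹16,000) is divided into 4 shares of ₹4,000: Liesel, Gemma, and Yusuf each take ₹4,000; Dario's ₹4,000 share passes to Dario's issue.
Dario's share (₹4,000) passes entirely to Tobias.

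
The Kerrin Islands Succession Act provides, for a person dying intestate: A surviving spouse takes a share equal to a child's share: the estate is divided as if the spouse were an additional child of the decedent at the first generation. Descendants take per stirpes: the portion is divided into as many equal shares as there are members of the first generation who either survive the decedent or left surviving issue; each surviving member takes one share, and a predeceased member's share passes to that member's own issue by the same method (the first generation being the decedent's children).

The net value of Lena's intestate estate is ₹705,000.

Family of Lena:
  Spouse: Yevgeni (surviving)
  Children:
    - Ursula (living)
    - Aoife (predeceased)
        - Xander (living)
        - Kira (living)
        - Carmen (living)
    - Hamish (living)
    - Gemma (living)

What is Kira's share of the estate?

Kira receives ₹47,000.

The spouse counts as an additional share at the children's level, so there are 5 primary shares of ₹141,000. Yevgeni takes one such share (₹141,000).
The children's combined portion (₹564,000) is divided into 4 shares of ₹141,000: Ursula, Hamish, and Gemma each take ₹141,000; Aoife's ₹141,000 share passes to Aoife's issue.
Aoife's share (₹141,000) is divided into 3 shares of ₹47,000: Xander, Kira, and Carmen each take ₹47,000.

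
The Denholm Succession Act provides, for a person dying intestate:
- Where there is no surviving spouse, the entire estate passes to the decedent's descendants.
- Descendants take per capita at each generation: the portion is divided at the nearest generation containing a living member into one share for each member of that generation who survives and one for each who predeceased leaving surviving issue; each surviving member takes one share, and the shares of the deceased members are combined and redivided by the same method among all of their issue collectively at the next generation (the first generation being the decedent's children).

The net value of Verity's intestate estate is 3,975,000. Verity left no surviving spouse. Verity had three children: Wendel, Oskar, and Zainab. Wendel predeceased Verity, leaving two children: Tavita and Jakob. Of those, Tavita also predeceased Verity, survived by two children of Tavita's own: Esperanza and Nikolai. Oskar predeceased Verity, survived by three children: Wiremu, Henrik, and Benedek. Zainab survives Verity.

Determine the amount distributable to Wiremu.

The entire 3,975,000 passes to the descendants.
That amount (3,975,000) is divided at the children's generation into 3 shares of 1,325,000. Zainab takes 1,325,000. The 2 shares of the deceased (Wendel and Oskar) are combined into a pool of 2,650,000.
That pool (2,650,000) is divided at the grandchildren's generation into 5 shares of 530,000. Jakob, Wiremu, Henrik, and Benedek each take 530,000. The remaining share for the deceased Tavita (530,000) is carried to the next generation.
That pool (530,000) is divided at the great-grandchildren's generation equally among Esperanza and Nikolai: 265,000 each.

Wiremu receives 530,000.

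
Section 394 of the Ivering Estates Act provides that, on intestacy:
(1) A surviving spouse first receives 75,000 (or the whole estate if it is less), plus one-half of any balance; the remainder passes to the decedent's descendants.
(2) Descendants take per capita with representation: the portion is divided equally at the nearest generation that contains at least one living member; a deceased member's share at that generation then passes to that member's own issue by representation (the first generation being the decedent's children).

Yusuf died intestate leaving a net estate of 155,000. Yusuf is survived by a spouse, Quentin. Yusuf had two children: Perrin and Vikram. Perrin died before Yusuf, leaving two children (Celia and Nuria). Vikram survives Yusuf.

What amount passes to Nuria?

Quentin first takes 75,000, leaving a balance of 80,000. Quentin then takes one-half of the balance (40,000), for a total of 115,000. The remaining 40,000 passes to the descendants.
The descendants' portion (40,000) is divided into 2 shares of 20,000: Vikram takes 20,000; Perrin's 20,000 share passes to Perrin's issue.
Perrin's share (20,000) is divided into 2 shares of 10,000: Celia and Nuria each take 10,000.

Nuria receives 10,000.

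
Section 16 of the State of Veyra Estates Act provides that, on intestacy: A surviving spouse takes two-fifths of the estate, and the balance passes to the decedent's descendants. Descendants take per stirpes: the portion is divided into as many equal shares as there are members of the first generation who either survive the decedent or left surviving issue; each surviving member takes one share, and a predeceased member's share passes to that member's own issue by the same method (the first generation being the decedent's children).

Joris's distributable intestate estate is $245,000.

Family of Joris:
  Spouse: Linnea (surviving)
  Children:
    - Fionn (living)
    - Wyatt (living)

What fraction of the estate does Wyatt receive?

Wyatt receives 3/10 of the estate.

Linnea takes two-fifths of $245,000 = $98,000. The remaining $147,000 passes to the descendants.
The descendants' portion ($147,000) is divided into 2 shares of $73,500: Fionn and Wyatt each take $73,500.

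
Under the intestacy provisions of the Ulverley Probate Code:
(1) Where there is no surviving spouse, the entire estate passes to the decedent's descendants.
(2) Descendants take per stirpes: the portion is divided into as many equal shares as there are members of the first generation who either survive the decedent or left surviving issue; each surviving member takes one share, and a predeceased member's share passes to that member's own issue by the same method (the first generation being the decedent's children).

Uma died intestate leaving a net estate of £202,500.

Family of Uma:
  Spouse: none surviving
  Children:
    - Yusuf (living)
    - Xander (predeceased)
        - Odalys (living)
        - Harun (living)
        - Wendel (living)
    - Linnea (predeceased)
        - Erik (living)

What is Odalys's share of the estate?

The entire £202,500 passes to the descendants.
That amount (£202,500) is divided into 3 shares of £67,500: Yusuf takes £67,500; Xander's £67,500 share passes to Xander's issue; Linnea's £67,500 share passes to Linnea's issue.
Xander's share (£67,500) is divided into 3 shares of £22,500: Odalys, Harun, and Wendel each take £22,500.
Linnea's share (£67,500) passes entirely to Erik.

Odalys receives £22,500.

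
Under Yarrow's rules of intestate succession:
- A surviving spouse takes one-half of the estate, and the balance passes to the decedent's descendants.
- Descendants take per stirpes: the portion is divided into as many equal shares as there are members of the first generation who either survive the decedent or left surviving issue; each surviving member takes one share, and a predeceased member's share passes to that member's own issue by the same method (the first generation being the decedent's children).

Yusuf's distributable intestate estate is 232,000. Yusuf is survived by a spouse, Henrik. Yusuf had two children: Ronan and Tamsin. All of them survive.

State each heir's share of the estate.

Henrik takes one-half of 232,000 = 116,000. The remaining 116,000 passes to the descendants.
The descendants' portion (116,000) is divided into 2 shares of 58,000: Ronan and Tamsin each take 58,000.

Henrik: 116,000; Ronan: 58,000; Tamsin: 58,000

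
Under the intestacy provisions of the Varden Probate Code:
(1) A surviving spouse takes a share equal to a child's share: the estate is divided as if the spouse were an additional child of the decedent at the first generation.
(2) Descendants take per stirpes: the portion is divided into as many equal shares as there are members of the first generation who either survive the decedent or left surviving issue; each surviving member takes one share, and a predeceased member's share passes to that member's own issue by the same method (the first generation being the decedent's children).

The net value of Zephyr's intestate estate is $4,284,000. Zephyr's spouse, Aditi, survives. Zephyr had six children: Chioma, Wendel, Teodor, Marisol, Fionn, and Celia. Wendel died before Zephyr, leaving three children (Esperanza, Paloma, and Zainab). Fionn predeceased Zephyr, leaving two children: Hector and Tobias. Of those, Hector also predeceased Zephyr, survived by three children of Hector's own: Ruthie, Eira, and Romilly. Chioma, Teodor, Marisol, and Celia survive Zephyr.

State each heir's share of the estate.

Aditi: $612,000; Chioma: $612,000; Esperanza: $204,000; Paloma: $204,000; Zainab: $204,000; Teodor: $612,000; Marisol: $612,000; Ruthie: $102,000; Eira: $102,000; Romilly: $102,000; Tobias: $306,000; Celia: $612,000

The spouse counts as an additional share at the children's level, so there are 7 primary shares of $612,000. Aditi takes one such share ($612,000).
The children's combined portion ($3,672,000) is divided into 6 shares of $612,000: Chioma, Teodor, Marisol, and Celia each take $612,000; Wendel's $612,000 share passes to Wendel's issue; Fionn's $612,000 share passes to Fionn's issue.
Wendel's share ($612,000) is divided into 3 shares of $204,000: Esperanza, Paloma, and Zainab each take $204,000.
Fionn's share ($612,000) is divided into 2 shares of $306,000: Tobias takes $306,000; Hector's $306,000 share passes to Hector's issue.
Hector's share ($306,000) is divided into 3 shares of $102,000: Ruthie, Eira, and Romilly each take $102,000.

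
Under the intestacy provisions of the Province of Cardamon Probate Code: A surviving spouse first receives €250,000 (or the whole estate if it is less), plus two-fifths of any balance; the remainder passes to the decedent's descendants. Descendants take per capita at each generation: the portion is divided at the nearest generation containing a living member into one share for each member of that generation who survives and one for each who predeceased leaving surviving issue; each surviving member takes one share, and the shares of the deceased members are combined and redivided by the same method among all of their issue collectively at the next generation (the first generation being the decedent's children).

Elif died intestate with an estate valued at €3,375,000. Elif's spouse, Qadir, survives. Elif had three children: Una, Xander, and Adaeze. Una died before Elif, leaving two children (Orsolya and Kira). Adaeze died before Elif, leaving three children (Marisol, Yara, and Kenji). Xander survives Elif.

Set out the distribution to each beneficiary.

Qadir: €1,500,000; Orsolya: €250,000; Kira: €250,000; Xander: €625,000; Marisol: €250,000; Yara: €250,000; Kenji: €250,000

Qadir first takes €250,000, leaving a balance of €3,125,000. Qadir then takes two-fifths of the balance (€1,250,000), for a total of €1,500,000. The remaining €1,875,000 passes to the descendants.
The descendants' portion (€1,875,000) is divided at the children's generation into 3 shares of €625,000. Xander takes €625,000. The 2 shares of the deceased (Una and Adaeze) are combined into a pool of €1,250,000.
That pool (€1,250,000) is divided at the grandchildren's generation equally among Orsolya, Kira, Marisol, Yara, and Kenji: €250,000 each.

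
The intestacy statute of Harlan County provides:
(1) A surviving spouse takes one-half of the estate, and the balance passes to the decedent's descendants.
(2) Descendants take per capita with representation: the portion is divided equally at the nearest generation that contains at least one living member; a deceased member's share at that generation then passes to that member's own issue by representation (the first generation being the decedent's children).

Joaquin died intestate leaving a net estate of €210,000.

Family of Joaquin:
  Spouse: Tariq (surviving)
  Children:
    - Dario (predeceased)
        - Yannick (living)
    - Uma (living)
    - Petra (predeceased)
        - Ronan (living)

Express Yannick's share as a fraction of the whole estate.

Yannick receives 1/6 of the estate.

Tariq takes one-half of €210,000 = €105,000. The remaining €105,000 passes to the descendants.
The descendants' portion (€105,000) is divided into 3 shares of €35,000: Uma takes €35,000; Dario's €35,000 share passes to Dario's issue; Petra's €35,000 share passes to Petra's issue.
Dario's share (€35,000) passes entirely to Yannick.
Petra's share (€35,000) passes entirely to Ronan.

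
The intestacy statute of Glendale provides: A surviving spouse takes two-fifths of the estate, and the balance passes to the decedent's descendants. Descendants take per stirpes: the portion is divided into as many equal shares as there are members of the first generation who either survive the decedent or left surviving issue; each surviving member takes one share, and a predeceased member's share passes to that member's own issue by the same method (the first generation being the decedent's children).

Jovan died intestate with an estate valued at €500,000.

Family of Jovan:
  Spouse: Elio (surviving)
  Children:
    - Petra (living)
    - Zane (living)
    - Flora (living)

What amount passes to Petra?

Petra receives €100,000.

Elio takes two-fifths of €500,000 = €200,000. The remaining €300,000 passes to the descendants.
The descendants' portion (€300,000) is divided into 3 shares of €100,000: Petra, Zane, and Flora each take €100,000.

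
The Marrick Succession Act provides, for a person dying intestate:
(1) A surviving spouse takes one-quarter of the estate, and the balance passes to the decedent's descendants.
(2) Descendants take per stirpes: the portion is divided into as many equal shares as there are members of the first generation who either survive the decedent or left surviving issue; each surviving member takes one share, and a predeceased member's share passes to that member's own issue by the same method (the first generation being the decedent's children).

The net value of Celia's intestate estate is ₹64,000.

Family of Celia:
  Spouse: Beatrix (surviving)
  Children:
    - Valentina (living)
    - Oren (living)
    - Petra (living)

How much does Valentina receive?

Beatrix takes one-quarter of ₹64,000 = ₹16,000. The remaining ₹48,000 passes to the descendants.
The descendants' portion (₹48,000) is divided into 3 shares of ₹16,000: Valentina, Oren, and Petra each take ₹16,000.

Valentina receives ₹16,000.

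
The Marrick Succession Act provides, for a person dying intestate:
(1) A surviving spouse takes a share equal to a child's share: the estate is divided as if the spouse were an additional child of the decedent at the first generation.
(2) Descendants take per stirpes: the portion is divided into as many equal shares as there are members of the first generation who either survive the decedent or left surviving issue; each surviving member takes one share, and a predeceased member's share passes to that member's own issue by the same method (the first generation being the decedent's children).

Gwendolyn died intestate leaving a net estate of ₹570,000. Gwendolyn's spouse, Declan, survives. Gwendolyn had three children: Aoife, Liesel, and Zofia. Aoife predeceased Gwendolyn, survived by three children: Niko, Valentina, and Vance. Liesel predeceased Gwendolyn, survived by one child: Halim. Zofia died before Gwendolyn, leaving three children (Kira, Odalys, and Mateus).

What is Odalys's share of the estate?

Odalys receives ₹47,500.

The spouse counts as an additional share at the children's level, so there are 4 primary shares of ₹142,500. Declan takes one such share (₹142,500).
The children's combined portion (₹427,500) is divided into 3 shares of ₹142,500: Aoife's ₹142,500 share passes to Aoife's issue; Liesel's ₹142,500 share passes to Liesel's issue; Zofia's ₹142,500 share passes to Zofia's issue.
Aoife's share (₹142,500) is divided into 3 shares of ₹47,500: Niko, Valentina, and Vance each take ₹47,500.
Liesel's share (₹142,500) passes entirely to Halim.
Zofia's share (₹142,500) is divided into 3 shares of ₹47,500: Kira, Odalys, and Mateus each take ₹47,500.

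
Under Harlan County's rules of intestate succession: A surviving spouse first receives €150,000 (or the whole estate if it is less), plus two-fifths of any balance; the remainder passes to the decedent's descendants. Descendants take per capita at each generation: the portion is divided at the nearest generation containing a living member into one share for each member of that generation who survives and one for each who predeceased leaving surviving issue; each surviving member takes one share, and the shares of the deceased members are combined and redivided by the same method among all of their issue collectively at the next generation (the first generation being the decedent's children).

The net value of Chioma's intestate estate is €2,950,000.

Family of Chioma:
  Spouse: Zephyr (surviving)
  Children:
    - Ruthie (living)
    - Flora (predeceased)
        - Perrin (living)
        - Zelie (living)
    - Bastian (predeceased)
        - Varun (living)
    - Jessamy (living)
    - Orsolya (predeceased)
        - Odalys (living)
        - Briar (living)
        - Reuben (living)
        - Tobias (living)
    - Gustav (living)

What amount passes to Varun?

Varun receives €120,000.

Zephyr first takes €150,000, leaving a balance of €2,800,000. Zephyr then takes two-fifths of the balance (€1,120,000), for a total of €1,270,000. The remaining €1,680,000 passes to the descendants.
The descendants' portion (€1,680,000) is divided at the children's generation into 6 shares of €280,000. Ruthie, Jessamy, and Gustav each take €280,000. The 3 shares of the deceased (Flora, Bastian, and Orsolya) are combined into a pool of €840,000.
That pool (€840,000) is divided at the grandchildren's generation equally among Perrin, Zelie, Varun, Odalys, Briar, Reuben, and Tobias: €120,000 each.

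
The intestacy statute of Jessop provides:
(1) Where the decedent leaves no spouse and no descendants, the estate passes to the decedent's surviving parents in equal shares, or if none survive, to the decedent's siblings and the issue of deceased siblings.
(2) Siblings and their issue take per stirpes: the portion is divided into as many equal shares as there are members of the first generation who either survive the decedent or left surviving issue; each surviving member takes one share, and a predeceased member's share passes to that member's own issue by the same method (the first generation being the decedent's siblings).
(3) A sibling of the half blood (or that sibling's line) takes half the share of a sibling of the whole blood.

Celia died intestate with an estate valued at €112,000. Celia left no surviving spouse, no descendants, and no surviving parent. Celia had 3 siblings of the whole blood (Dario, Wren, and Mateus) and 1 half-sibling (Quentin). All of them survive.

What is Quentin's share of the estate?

The entire €112,000 passes to the siblings and their issue.
Counting each half-blood sibling's line as half a unit, there are 7/2 units in €112,000, so one unit is €32,000. Whole-blood lines (Dario, Wren, and Mateus) take €32,000 each; half-blood lines (Quentin) take €16,000 each.

Quentin receives €16,000.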